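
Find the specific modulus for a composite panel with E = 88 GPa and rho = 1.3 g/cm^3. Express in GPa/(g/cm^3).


Specific stiffness = E/rho = 88/1.3 = 67.7 GPa/(g/cm^3)

67.7 GPa/(g/cm^3)


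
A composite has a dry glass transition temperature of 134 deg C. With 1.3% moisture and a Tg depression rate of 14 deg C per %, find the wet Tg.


Tg_wet = Tg_dry - k*moisture = 134 - 14*1.3 = 115.8 deg C

115.8 deg C


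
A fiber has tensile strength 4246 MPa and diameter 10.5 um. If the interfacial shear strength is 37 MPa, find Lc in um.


Lc = sigma_f * d / (2 * tau_i) = 4246 * 10.5 / (2 * 37) = 602.5 um

602.5 um


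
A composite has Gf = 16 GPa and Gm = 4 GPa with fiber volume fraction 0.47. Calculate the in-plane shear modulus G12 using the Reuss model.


1/G12 = Vf/Gf + (1-Vf)/Gm = 0.47/16 + 0.53/4
G12 = 6.18 GPa

6.18 GPa


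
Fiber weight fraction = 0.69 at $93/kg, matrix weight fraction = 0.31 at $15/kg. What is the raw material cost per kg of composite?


Cost = cost_f*Wf + cost_m*Wm = 93*0.69 + 15*0.31 = $68.82/kg

$68.82/kg


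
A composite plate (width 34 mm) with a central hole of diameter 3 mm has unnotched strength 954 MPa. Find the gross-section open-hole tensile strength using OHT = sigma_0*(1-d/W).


OHT = sigma_0*(1-d/W) = 954*(1-3/34) = 869.8 MPa

869.8 MPa


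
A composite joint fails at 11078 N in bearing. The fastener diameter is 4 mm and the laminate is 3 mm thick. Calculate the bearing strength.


sigma_br = F/(d*h) = 11078/(4*3) = 923.2 MPa

923.2 MPa


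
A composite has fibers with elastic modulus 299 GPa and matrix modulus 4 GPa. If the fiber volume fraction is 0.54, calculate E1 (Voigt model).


E1 = Ef*Vf + Em*(1-Vf) = 299*0.54 + 4*0.46 = 163.3 GPa

163.3 GPa


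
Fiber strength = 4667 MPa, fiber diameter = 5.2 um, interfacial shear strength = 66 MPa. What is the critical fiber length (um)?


Lc = sigma_f * d / (2 * tau_i) = 4667 * 5.2 / (2 * 66) = 183.9 um

183.9 um


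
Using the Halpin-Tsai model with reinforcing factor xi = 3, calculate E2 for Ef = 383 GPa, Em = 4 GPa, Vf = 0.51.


eta = (Ef/Em - 1)/(Ef/Em + xi) = (95.75 - 1)/(95.75 + 3) = 0.9595
E2 = Em*(1+xi*eta*Vf)/(1-eta*Vf) = 19.33 GPa

19.33 GPa


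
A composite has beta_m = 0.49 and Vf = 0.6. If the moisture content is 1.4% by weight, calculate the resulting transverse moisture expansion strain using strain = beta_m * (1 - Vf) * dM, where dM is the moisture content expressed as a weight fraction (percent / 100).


dM = 1.4/100 = 0.014
strain = beta_m * (1-Vf) * dM = 0.49 * 0.4 * 0.014 = 0.002744

0.002744


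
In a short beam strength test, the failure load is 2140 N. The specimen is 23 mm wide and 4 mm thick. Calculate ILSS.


ILSS = 3F/(4bh) = 3*2140/(4*23*4) = 17.45 MPa

17.45 MPa


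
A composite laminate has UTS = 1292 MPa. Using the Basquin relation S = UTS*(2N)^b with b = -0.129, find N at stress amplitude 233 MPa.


N = 0.5 * (S/UTS)^(1/b) = 0.5 * (233/1292)^(1/-0.129) = 292205.0900 cycles

292205.0900 cycles


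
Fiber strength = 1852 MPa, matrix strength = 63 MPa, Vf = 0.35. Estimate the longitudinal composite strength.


sigma_1 = sigma_f*Vf + sigma_m*(1-Vf) = 1852*0.35 + 63*0.65 = 689.2 MPa

689.2 MPa


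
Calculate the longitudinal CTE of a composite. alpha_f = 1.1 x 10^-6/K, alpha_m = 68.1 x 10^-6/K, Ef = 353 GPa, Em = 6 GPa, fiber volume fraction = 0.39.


E1 = Ef*Vf + Em*(1-Vf) = 141.33
alpha_1 = (alpha_f*Ef*Vf + alpha_m*Em*(1-Vf))/E1 = 2.84 x 10^-6/K

2.84 x 10^-6/K


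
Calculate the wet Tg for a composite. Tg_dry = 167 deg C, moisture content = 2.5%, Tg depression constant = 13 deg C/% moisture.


Tg_wet = Tg_dry - k*moisture = 167 - 13*2.5 = 134.5 deg C

134.5 deg C


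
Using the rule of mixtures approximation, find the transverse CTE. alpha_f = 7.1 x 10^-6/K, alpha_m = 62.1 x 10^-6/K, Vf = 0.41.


alpha_2 = alpha_f*Vf + alpha_m*(1-Vf) = 7.1*0.41 + 62.1*0.59 = 39.6 x 10^-6/K

39.6 x 10^-6/K


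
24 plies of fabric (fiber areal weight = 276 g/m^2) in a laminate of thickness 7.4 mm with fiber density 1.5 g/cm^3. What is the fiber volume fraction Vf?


Vf = n * FAW / (rho_f * h * 1000) = 24 * 276 / (1.5 * 7.4 * 1000) = 0.5968

0.5968


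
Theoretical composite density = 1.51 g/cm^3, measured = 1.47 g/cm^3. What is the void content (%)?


Void% = (rho_theo - rho_actual)/rho_theo * 100 = (1.51 - 1.47)/1.51 * 100 = 2.65%

2.65%


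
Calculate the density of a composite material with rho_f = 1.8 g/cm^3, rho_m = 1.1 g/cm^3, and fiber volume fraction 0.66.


rho_c = rho_f*Vf + rho_m*(1-Vf) = 1.8*0.66 + 1.1*0.34 = 1.562 g/cm^3

1.562 g/cm^3


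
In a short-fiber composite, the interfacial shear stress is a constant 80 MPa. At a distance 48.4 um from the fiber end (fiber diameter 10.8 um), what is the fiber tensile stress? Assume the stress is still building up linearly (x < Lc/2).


Force balance: sigma_f * (pi*d^2/4) = tau * (pi*d) * x  ->  sigma_f = 4 * tau * x / d
sigma_f = 4 * 80 * 48.4 / 10.8 = 1434.1 MPa

1434.1 MPa


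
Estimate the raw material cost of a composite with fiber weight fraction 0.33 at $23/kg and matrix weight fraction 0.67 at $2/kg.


Cost = cost_f*Wf + cost_m*Wm = 23*0.33 + 2*0.67 = $8.93/kg

$8.93/kg


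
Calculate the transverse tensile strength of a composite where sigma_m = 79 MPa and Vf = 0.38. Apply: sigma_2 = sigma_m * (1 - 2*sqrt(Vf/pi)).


factor = 1 - 2*sqrt(0.38/pi) = 0.3044
sigma_2 = 79 * 0.3044 = 24.05 MPa

24.05 MPa


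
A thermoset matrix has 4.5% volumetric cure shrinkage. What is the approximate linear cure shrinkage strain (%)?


Linear shrinkage ≈ vol_shrink/3 = 4.5/3 = 1.5%

1.5%


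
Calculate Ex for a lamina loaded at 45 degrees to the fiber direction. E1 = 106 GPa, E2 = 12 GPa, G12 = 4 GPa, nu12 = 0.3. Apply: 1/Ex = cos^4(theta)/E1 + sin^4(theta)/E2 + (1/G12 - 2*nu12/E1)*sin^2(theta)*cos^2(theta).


cos^4(45) = 0.25, sin^4(45) = 0.25, sin^2(45)*cos^2(45) = 0.25
1/G12 - 2*nu12/E1 = 1/4 - 2*0.3/106 = 0.24434 GPa^-1
1/Ex = 0.25/106 + 0.25/12 + 0.24434*0.25 = 0.0842767 GPa^-1
Ex = 11.87 GPa

11.87 GPa


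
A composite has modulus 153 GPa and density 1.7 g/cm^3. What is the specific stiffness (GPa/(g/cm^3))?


Specific stiffness = E/rho = 153/1.7 = 90.0 GPa/(g/cm^3)

90.0 GPa/(g/cm^3)


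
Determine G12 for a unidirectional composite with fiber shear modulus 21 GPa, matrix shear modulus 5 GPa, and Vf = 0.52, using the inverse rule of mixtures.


1/G12 = Vf/Gf + (1-Vf)/Gm = 0.52/21 + 0.48/5
G12 = 8.28 GPa

8.28 GPa


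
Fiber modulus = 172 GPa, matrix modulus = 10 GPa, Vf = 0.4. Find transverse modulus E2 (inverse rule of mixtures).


1/E2 = Vf/Ef + (1-Vf)/Em = 0.4/172 + 0.6/10
E2 = 16.04 GPa

16.04 GPa


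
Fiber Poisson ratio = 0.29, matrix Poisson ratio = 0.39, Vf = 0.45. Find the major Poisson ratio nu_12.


nu_12 = nu_f*Vf + nu_m*(1-Vf) = 0.29*0.45 + 0.39*0.55 = 0.345

0.345


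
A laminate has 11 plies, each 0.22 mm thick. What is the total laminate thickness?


h = n * t_ply = 11 * 0.22 = 2.42 mm

2.42 mm


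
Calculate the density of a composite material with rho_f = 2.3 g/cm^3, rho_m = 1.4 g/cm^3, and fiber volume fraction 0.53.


rho_c = rho_f*Vf + rho_m*(1-Vf) = 2.3*0.53 + 1.4*0.47 = 1.877 g/cm^3

1.877 g/cm^3


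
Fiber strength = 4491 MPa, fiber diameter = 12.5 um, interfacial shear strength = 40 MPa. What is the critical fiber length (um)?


Lc = sigma_f * d / (2 * tau_i) = 4491 * 12.5 / (2 * 40) = 701.7 um

701.7 um


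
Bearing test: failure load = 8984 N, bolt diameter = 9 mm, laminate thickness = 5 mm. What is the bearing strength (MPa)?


sigma_br = F/(d*h) = 8984/(9*5) = 199.6 MPa

199.6 MPa


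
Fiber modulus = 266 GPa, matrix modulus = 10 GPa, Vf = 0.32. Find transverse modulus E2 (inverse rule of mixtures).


1/E2 = Vf/Ef + (1-Vf)/Em = 0.32/266 + 0.68/10
E2 = 14.45 GPa

14.45 GPa


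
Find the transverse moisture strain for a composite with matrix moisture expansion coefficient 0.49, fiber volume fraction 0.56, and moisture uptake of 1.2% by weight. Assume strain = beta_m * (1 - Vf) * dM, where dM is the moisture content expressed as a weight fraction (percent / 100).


dM = 1.2/100 = 0.012
strain = beta_m * (1-Vf) * dM = 0.49 * 0.44 * 0.012 = 0.0025872

0.0025872


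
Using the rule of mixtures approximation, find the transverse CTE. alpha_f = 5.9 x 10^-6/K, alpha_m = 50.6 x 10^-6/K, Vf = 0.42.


alpha_2 = alpha_f*Vf + alpha_m*(1-Vf) = 5.9*0.42 + 50.6*0.58 = 31.8 x 10^-6/K

31.8 x 10^-6/K


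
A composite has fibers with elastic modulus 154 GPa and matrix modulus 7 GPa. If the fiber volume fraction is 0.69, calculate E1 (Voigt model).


E1 = Ef*Vf + Em*(1-Vf) = 154*0.69 + 7*0.31 = 108.43 GPa

108.43 GPa


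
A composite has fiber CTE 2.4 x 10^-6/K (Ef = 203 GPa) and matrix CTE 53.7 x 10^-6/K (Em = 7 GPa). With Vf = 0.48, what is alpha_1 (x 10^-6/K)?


E1 = Ef*Vf + Em*(1-Vf) = 101.08
alpha_1 = (alpha_f*Ef*Vf + alpha_m*Em*(1-Vf))/E1 = 4.25 x 10^-6/K

4.25 x 10^-6/K


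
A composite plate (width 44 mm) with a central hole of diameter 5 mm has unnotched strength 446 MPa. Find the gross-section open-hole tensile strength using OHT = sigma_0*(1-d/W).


OHT = sigma_0*(1-d/W) = 446*(1-5/44) = 395.3 MPa

395.3 MPa


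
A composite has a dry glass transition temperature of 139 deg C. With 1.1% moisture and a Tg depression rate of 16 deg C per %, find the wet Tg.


Tg_wet = Tg_dry - k*moisture = 139 - 16*1.1 = 121.4 deg C

121.4 deg C


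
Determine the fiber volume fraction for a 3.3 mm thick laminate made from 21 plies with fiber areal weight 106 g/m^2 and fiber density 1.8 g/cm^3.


Vf = n * FAW / (rho_f * h * 1000) = 21 * 106 / (1.8 * 3.3 * 1000) = 0.3747

0.3747


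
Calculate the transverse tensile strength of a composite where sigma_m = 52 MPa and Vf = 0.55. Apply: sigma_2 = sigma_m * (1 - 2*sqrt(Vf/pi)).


factor = 1 - 2*sqrt(0.55/pi) = 0.1632
sigma_2 = 52 * 0.1632 = 8.48 MPa

8.48 MPa


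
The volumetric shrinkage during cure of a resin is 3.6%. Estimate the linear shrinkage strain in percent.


Linear shrinkage ≈ vol_shrink/3 = 3.6/3 = 1.2%

1.2%


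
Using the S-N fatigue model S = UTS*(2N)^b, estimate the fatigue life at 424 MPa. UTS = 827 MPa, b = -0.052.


N = 0.5 * (S/UTS)^(1/b) = 0.5 * (424/827)^(1/-0.052) = 189923.5044 cycles

189923.5044 cycles


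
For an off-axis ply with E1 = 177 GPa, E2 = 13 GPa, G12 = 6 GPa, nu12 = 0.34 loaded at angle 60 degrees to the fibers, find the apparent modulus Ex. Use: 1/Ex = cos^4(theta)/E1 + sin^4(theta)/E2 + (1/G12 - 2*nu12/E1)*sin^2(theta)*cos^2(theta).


cos^4(60) = 0.0625, sin^4(60) = 0.5625, sin^2(60)*cos^2(60) = 0.1875
1/G12 - 2*nu12/E1 = 1/6 - 2*0.34/177 = 0.162825 GPa^-1
1/Ex = 0.0625/177 + 0.5625/13 + 0.162825*0.1875 = 0.074152 GPa^-1
Ex = 13.49 GPa

13.49 GPa


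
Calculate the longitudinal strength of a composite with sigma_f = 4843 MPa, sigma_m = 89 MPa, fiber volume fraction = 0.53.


sigma_1 = sigma_f*Vf + sigma_m*(1-Vf) = 4843*0.53 + 89*0.47 = 2608.6 MPa

2608.6 MPa


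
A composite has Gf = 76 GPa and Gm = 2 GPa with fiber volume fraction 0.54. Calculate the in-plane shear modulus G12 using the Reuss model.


1/G12 = Vf/Gf + (1-Vf)/Gm = 0.54/76 + 0.46/2
G12 = 4.22 GPa

4.22 GPa


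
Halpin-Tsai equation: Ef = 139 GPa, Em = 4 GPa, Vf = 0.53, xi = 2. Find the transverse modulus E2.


eta = (Ef/Em - 1)/(Ef/Em + xi) = (34.75 - 1)/(34.75 + 2) = 0.9184
E2 = Em*(1+xi*eta*Vf)/(1-eta*Vf) = 15.38 GPa

15.38 GPa


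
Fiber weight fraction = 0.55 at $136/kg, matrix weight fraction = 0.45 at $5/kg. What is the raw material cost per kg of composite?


Cost = cost_f*Wf + cost_m*Wm = 136*0.55 + 5*0.45 = $77.05/kg

$77.05/kg


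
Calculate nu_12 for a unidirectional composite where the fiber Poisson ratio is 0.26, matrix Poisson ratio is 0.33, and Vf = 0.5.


nu_12 = nu_f*Vf + nu_m*(1-Vf) = 0.26*0.5 + 0.33*0.5 = 0.295

0.295


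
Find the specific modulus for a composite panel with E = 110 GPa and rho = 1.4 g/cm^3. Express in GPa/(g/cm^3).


Specific stiffness = E/rho = 110/1.4 = 78.6 GPa/(g/cm^3)

78.6 GPa/(g/cm^3)


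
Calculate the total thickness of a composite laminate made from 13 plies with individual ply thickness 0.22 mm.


h = n * t_ply = 13 * 0.22 = 2.86 mm

2.86 mm


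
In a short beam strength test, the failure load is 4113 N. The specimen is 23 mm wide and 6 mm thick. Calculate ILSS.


ILSS = 3F/(4bh) = 3*4113/(4*23*6) = 22.35 MPa

22.35 MPa


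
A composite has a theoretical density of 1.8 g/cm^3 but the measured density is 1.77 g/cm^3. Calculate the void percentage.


Void% = (rho_theo - rho_actual)/rho_theo * 100 = (1.8 - 1.77)/1.8 * 100 = 1.67%

1.67%


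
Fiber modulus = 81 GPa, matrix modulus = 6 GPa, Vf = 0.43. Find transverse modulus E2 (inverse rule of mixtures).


1/E2 = Vf/Ef + (1-Vf)/Em = 0.43/81 + 0.57/6
E2 = 9.97 GPa

9.97 GPa


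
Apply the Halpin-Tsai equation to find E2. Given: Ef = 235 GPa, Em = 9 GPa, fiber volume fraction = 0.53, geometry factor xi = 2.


eta = (Ef/Em - 1)/(Ef/Em + xi) = (26.1111 - 1)/(26.1111 + 2) = 0.8933
E2 = Em*(1+xi*eta*Vf)/(1-eta*Vf) = 33.28 GPa

33.28 GPa


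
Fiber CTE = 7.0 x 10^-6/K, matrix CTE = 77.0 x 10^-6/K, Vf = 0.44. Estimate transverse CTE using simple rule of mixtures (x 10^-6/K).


alpha_2 = alpha_f*Vf + alpha_m*(1-Vf) = 7.0*0.44 + 77.0*0.56 = 46.2 x 10^-6/K

46.2 x 10^-6/K


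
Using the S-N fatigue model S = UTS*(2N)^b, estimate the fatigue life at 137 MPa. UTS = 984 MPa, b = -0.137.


N = 0.5 * (S/UTS)^(1/b) = 0.5 * (137/984)^(1/-0.137) = 889506.3745 cycles

889506.3745 cycles


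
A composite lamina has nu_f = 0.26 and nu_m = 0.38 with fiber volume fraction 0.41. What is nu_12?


nu_12 = nu_f*Vf + nu_m*(1-Vf) = 0.26*0.41 + 0.38*0.59 = 0.3308

0.3308


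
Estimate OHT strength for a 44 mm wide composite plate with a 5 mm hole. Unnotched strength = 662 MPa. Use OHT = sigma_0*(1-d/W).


OHT = sigma_0*(1-d/W) = 662*(1-5/44) = 586.8 MPa

586.8 MPa


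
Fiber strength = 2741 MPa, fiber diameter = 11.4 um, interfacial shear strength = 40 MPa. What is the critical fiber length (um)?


Lc = sigma_f * d / (2 * tau_i) = 2741 * 11.4 / (2 * 40) = 390.6 um

390.6 um


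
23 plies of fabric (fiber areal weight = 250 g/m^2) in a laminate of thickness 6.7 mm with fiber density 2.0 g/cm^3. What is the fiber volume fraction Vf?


Vf = n * FAW / (rho_f * h * 1000) = 23 * 250 / (2.0 * 6.7 * 1000) = 0.4291

0.4291


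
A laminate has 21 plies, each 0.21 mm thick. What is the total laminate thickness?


h = n * t_ply = 21 * 0.21 = 4.41 mm

4.41 mm


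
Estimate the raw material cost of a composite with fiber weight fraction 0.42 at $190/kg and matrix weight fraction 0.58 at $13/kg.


Cost = cost_f*Wf + cost_m*Wm = 190*0.42 + 13*0.58 = $87.34/kg

$87.34/kg


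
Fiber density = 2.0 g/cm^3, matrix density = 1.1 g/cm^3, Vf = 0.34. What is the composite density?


rho_c = rho_f*Vf + rho_m*(1-Vf) = 2.0*0.34 + 1.1*0.66 = 1.406 g/cm^3

1.406 g/cm^3


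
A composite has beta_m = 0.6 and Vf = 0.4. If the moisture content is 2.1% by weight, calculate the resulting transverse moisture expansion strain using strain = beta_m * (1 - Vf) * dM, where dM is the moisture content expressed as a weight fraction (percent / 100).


dM = 2.1/100 = 0.021
strain = beta_m * (1-Vf) * dM = 0.6 * 0.6 * 0.021 = 0.00756

0.00756


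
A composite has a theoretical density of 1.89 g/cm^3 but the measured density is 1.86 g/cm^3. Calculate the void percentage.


Void% = (rho_theo - rho_actual)/rho_theo * 100 = (1.89 - 1.86)/1.89 * 100 = 1.59%

1.59%


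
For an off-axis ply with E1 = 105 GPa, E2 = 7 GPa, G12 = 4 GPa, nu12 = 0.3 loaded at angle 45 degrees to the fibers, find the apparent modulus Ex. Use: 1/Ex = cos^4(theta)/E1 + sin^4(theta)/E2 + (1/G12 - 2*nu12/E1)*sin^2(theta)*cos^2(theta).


cos^4(45) = 0.25, sin^4(45) = 0.25, sin^2(45)*cos^2(45) = 0.25
1/G12 - 2*nu12/E1 = 1/4 - 2*0.3/105 = 0.244286 GPa^-1
1/Ex = 0.25/105 + 0.25/7 + 0.244286*0.25 = 0.0991667 GPa^-1
Ex = 10.08 GPa

10.08 GPa


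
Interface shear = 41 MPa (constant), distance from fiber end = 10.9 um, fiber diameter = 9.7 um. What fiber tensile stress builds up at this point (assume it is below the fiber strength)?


Force balance: sigma_f * (pi*d^2/4) = tau * (pi*d) * x  ->  sigma_f = 4 * tau * x / d
sigma_f = 4 * 41 * 10.9 / 9.7 = 184.3 MPa

184.3 MPa


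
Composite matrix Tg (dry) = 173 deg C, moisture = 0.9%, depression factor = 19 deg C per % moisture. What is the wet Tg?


Tg_wet = Tg_dry - k*moisture = 173 - 19*0.9 = 155.9 deg C

155.9 deg C


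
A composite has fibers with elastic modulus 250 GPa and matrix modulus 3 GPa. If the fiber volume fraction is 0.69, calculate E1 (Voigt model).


E1 = Ef*Vf + Em*(1-Vf) = 250*0.69 + 3*0.31 = 173.43 GPa

173.43 GPa


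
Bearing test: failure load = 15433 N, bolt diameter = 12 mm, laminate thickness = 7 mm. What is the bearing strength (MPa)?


sigma_br = F/(d*h) = 15433/(12*7) = 183.7 MPa

183.7 MPa


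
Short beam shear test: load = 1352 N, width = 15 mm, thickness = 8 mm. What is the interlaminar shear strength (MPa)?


ILSS = 3F/(4bh) = 3*1352/(4*15*8) = 8.45 MPa

8.45 MPa


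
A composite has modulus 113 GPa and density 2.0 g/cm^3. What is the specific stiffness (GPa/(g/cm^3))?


Specific stiffness = E/rho = 113/2.0 = 56.5 GPa/(g/cm^3)

56.5 GPa/(g/cm^3)


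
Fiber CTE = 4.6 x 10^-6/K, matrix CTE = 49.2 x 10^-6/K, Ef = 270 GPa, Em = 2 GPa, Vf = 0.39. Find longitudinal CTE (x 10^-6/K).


E1 = Ef*Vf + Em*(1-Vf) = 106.52
alpha_1 = (alpha_f*Ef*Vf + alpha_m*Em*(1-Vf))/E1 = 5.11 x 10^-6/K

5.11 x 10^-6/K


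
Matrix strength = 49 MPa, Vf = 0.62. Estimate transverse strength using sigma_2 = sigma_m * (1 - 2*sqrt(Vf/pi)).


factor = 1 - 2*sqrt(0.62/pi) = 0.1115
sigma_2 = 49 * 0.1115 = 5.46 MPa

5.46 MPa


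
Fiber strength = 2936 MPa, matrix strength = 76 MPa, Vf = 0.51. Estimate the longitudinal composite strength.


sigma_1 = sigma_f*Vf + sigma_m*(1-Vf) = 2936*0.51 + 76*0.49 = 1534.6 MPa

1534.6 MPa


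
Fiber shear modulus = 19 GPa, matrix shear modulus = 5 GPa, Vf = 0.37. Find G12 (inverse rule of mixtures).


1/G12 = Vf/Gf + (1-Vf)/Gm = 0.37/19 + 0.63/5
G12 = 6.87 GPa

6.87 GPa


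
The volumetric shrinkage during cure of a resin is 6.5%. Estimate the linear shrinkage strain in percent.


Linear shrinkage ≈ vol_shrink/3 = 6.5/3 = 2.167%

2.167%


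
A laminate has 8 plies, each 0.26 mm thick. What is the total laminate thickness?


h = n * t_ply = 8 * 0.26 = 2.08 mm

2.08 mm


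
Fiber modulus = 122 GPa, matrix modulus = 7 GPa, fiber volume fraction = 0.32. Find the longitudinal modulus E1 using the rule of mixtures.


E1 = Ef*Vf + Em*(1-Vf) = 122*0.32 + 7*0.68 = 43.8 GPa

43.8 GPa


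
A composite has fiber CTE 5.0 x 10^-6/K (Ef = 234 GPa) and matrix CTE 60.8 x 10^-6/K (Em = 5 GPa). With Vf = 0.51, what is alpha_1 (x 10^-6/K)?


E1 = Ef*Vf + Em*(1-Vf) = 121.79
alpha_1 = (alpha_f*Ef*Vf + alpha_m*Em*(1-Vf))/E1 = 6.12 x 10^-6/K

6.12 x 10^-6/K


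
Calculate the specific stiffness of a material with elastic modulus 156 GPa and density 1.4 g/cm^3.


Specific stiffness = E/rho = 156/1.4 = 111.4 GPa/(g/cm^3)

111.4 GPa/(g/cm^3)


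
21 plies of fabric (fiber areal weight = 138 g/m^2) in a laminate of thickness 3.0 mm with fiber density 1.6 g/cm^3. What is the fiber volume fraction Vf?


Vf = n * FAW / (rho_f * h * 1000) = 21 * 138 / (1.6 * 3.0 * 1000) = 0.6038

0.6038


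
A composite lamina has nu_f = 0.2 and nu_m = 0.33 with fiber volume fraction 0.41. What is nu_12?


nu_12 = nu_f*Vf + nu_m*(1-Vf) = 0.2*0.41 + 0.33*0.59 = 0.2767

0.2767


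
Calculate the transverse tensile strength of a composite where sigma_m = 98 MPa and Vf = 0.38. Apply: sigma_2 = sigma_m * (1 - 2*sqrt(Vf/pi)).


factor = 1 - 2*sqrt(0.38/pi) = 0.3044
sigma_2 = 98 * 0.3044 = 29.83 MPa

29.83 MPa


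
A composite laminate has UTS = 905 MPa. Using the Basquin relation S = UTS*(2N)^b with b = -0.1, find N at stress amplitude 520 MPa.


N = 0.5 * (S/UTS)^(1/b) = 0.5 * (520/905)^(1/-0.1) = 127.4742 cycles

127.4742 cycles


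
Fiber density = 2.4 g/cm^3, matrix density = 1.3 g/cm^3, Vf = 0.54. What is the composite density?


rho_c = rho_f*Vf + rho_m*(1-Vf) = 2.4*0.54 + 1.3*0.46 = 1.894 g/cm^3

1.894 g/cm^3


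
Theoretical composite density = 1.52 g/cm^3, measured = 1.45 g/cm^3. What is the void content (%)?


Void% = (rho_theo - rho_actual)/rho_theo * 100 = (1.52 - 1.45)/1.52 * 100 = 4.61%

4.61%


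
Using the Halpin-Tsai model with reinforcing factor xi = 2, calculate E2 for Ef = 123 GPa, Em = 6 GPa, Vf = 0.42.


eta = (Ef/Em - 1)/(Ef/Em + xi) = (20.5 - 1)/(20.5 + 2) = 0.8667
E2 = Em*(1+xi*eta*Vf)/(1-eta*Vf) = 16.3 GPa

16.3 GPa


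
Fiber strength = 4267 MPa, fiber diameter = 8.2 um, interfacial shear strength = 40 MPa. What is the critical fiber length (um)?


Lc = sigma_f * d / (2 * tau_i) = 4267 * 8.2 / (2 * 40) = 437.4 um

437.4 um


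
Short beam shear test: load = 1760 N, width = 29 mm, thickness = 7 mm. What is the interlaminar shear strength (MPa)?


ILSS = 3F/(4bh) = 3*1760/(4*29*7) = 6.5 MPa

6.5 MPa


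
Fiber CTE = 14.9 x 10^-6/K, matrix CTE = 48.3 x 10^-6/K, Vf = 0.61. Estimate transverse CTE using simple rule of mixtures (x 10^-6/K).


alpha_2 = alpha_f*Vf + alpha_m*(1-Vf) = 14.9*0.61 + 48.3*0.39 = 27.9 x 10^-6/K

27.9 x 10^-6/K


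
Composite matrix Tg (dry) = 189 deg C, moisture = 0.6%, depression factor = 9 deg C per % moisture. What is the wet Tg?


Tg_wet = Tg_dry - k*moisture = 189 - 9*0.6 = 183.6 deg C

183.6 deg C


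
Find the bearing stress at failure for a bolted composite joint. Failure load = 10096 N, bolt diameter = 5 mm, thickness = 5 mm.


sigma_br = F/(d*h) = 10096/(5*5) = 403.8 MPa

403.8 MPa


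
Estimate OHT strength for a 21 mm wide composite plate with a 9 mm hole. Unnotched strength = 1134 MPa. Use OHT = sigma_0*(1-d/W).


OHT = sigma_0*(1-d/W) = 1134*(1-9/21) = 648.0 MPa

648.0 MPa


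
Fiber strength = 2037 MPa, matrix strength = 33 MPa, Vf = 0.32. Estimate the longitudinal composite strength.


sigma_1 = sigma_f*Vf + sigma_m*(1-Vf) = 2037*0.32 + 33*0.68 = 674.3 MPa

674.3 MPa


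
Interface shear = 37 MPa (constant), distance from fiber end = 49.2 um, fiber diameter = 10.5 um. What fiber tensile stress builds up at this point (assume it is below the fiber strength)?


Force balance: sigma_f * (pi*d^2/4) = tau * (pi*d) * x  ->  sigma_f = 4 * tau * x / d
sigma_f = 4 * 37 * 49.2 / 10.5 = 693.5 MPa

693.5 MPa


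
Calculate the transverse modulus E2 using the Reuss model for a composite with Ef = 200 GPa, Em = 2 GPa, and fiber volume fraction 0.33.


1/E2 = Vf/Ef + (1-Vf)/Em = 0.33/200 + 0.67/2
E2 = 2.97 GPa

2.97 GPa


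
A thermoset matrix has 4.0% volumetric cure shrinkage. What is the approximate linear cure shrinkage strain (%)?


Linear shrinkage ≈ vol_shrink/3 = 4.0/3 = 1.333%

1.333%


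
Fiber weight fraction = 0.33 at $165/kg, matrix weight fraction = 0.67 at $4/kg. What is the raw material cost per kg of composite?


Cost = cost_f*Wf + cost_m*Wm = 165*0.33 + 4*0.67 = $57.13/kg

$57.13/kg


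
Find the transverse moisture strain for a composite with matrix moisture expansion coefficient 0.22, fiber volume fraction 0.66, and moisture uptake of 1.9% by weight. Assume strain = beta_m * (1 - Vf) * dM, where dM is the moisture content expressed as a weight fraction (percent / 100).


dM = 1.9/100 = 0.019
strain = beta_m * (1-Vf) * dM = 0.22 * 0.34 * 0.019 = 0.0014212

0.0014212


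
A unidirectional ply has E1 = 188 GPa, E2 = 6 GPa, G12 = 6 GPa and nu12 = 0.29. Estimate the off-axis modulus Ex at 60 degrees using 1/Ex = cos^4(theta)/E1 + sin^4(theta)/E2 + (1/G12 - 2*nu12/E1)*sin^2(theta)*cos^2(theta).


cos^4(60) = 0.0625, sin^4(60) = 0.5625, sin^2(60)*cos^2(60) = 0.1875
1/G12 - 2*nu12/E1 = 1/6 - 2*0.29/188 = 0.163582 GPa^-1
1/Ex = 0.0625/188 + 0.5625/6 + 0.163582*0.1875 = 0.124754 GPa^-1
Ex = 8.02 GPa

8.02 GPa


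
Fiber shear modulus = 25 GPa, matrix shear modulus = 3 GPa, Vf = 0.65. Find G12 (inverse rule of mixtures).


1/G12 = Vf/Gf + (1-Vf)/Gm = 0.65/25 + 0.35/3
G12 = 7.01 GPa

7.01 GPa


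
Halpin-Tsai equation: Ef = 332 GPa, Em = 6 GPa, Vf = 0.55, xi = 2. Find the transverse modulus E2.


eta = (Ef/Em - 1)/(Ef/Em + xi) = (55.3333 - 1)/(55.3333 + 2) = 0.9477
E2 = Em*(1+xi*eta*Vf)/(1-eta*Vf) = 25.6 GPa

25.6 GPa


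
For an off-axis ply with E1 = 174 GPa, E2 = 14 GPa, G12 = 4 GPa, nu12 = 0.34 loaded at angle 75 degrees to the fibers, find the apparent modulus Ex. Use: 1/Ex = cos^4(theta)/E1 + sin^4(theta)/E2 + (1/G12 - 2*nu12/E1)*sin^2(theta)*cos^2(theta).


cos^4(75) = 0.004487, sin^4(75) = 0.870513, sin^2(75)*cos^2(75) = 0.0625
1/G12 - 2*nu12/E1 = 1/4 - 2*0.34/174 = 0.246092 GPa^-1
1/Ex = 0.004487/174 + 0.870513/14 + 0.246092*0.0625 = 0.077586 GPa^-1
Ex = 12.89 GPa

12.89 GPa


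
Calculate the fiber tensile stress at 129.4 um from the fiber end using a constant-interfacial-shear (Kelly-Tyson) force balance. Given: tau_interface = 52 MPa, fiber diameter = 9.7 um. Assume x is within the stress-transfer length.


Force balance: sigma_f * (pi*d^2/4) = tau * (pi*d) * x  ->  sigma_f = 4 * tau * x / d
sigma_f = 4 * 52 * 129.4 / 9.7 = 2774.8 MPa

2774.8 MPa


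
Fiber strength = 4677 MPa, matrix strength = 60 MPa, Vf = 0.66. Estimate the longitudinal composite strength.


sigma_1 = sigma_f*Vf + sigma_m*(1-Vf) = 4677*0.66 + 60*0.34 = 3107.2 MPa

3107.2 MPa


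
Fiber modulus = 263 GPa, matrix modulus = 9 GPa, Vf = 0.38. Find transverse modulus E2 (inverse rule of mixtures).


1/E2 = Vf/Ef + (1-Vf)/Em = 0.38/263 + 0.62/9
E2 = 14.22 GPa

14.22 GPa


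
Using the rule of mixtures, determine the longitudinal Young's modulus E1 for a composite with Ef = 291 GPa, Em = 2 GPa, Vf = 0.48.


E1 = Ef*Vf + Em*(1-Vf) = 291*0.48 + 2*0.52 = 140.72 GPa

140.72 GPa


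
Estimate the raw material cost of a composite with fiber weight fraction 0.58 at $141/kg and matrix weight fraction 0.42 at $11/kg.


Cost = cost_f*Wf + cost_m*Wm = 141*0.58 + 11*0.42 = $86.4/kg

$86.4/kg


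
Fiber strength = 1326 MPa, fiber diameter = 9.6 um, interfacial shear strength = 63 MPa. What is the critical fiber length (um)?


Lc = sigma_f * d / (2 * tau_i) = 1326 * 9.6 / (2 * 63) = 101.0 um

101.0 um


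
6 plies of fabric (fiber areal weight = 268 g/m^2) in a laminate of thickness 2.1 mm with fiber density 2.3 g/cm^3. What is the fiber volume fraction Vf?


Vf = n * FAW / (rho_f * h * 1000) = 6 * 268 / (2.3 * 2.1 * 1000) = 0.3329

0.3329


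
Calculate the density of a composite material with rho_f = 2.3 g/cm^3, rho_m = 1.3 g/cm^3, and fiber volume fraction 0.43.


rho_c = rho_f*Vf + rho_m*(1-Vf) = 2.3*0.43 + 1.3*0.57 = 1.73 g/cm^3

1.73 g/cm^3


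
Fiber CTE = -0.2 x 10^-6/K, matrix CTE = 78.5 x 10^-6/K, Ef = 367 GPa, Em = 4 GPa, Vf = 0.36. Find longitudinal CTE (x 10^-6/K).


E1 = Ef*Vf + Em*(1-Vf) = 134.68
alpha_1 = (alpha_f*Ef*Vf + alpha_m*Em*(1-Vf))/E1 = 1.3 x 10^-6/K

1.3 x 10^-6/K


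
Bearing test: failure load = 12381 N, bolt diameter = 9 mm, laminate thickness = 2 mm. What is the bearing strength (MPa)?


sigma_br = F/(d*h) = 12381/(9*2) = 687.8 MPa

687.8 MPa


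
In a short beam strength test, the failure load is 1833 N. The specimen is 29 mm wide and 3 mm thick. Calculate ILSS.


ILSS = 3F/(4bh) = 3*1833/(4*29*3) = 15.8 MPa

15.8 MPa


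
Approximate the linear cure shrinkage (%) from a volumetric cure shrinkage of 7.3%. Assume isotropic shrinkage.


Linear shrinkage ≈ vol_shrink/3 = 7.3/3 = 2.433%

2.433%


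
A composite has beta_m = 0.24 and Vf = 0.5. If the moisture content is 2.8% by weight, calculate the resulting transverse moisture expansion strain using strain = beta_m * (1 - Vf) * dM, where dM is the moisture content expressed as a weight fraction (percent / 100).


dM = 2.8/100 = 0.028
strain = beta_m * (1-Vf) * dM = 0.24 * 0.5 * 0.028 = 0.00336

0.00336


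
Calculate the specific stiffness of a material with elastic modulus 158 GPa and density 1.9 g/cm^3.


Specific stiffness = E/rho = 158/1.9 = 83.2 GPa/(g/cm^3)

83.2 GPa/(g/cm^3)


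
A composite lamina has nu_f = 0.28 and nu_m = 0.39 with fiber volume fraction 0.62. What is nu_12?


nu_12 = nu_f*Vf + nu_m*(1-Vf) = 0.28*0.62 + 0.39*0.38 = 0.3218

0.3218


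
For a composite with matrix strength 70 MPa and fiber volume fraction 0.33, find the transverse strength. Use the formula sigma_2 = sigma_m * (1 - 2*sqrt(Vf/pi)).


factor = 1 - 2*sqrt(0.33/pi) = 0.3518
sigma_2 = 70 * 0.3518 = 24.63 MPa

24.63 MPa


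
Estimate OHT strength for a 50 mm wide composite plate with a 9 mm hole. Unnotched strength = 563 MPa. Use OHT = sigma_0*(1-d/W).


OHT = sigma_0*(1-d/W) = 563*(1-9/50) = 461.7 MPa

461.7 MPa


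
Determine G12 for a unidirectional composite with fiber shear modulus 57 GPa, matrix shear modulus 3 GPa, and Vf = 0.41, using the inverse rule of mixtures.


1/G12 = Vf/Gf + (1-Vf)/Gm = 0.41/57 + 0.59/3
G12 = 4.91 GPa

4.91 GPa


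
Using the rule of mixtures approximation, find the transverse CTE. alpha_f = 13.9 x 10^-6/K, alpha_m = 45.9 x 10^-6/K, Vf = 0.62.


alpha_2 = alpha_f*Vf + alpha_m*(1-Vf) = 13.9*0.62 + 45.9*0.38 = 26.1 x 10^-6/K

26.1 x 10^-6/K


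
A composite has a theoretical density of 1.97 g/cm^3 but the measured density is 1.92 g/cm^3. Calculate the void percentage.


Void% = (rho_theo - rho_actual)/rho_theo * 100 = (1.97 - 1.92)/1.97 * 100 = 2.54%

2.54%


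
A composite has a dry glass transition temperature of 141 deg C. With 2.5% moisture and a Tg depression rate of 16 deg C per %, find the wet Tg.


Tg_wet = Tg_dry - k*moisture = 141 - 16*2.5 = 101.0 deg C

101.0 deg C


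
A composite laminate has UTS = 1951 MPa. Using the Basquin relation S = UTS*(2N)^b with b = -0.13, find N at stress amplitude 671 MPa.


N = 0.5 * (S/UTS)^(1/b) = 0.5 * (671/1951)^(1/-0.13) = 1839.1702 cycles

1839.1702 cycles


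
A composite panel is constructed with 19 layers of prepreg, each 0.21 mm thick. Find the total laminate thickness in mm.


h = n * t_ply = 19 * 0.21 = 3.99 mm

3.99 mm


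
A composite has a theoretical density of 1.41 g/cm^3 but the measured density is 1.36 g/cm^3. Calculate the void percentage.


Void% = (rho_theo - rho_actual)/rho_theo * 100 = (1.41 - 1.36)/1.41 * 100 = 3.55%

3.55%


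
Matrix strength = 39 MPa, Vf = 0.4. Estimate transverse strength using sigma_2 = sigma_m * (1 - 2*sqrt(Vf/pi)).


factor = 1 - 2*sqrt(0.4/pi) = 0.2864
sigma_2 = 39 * 0.2864 = 11.17 MPa

11.17 MPa


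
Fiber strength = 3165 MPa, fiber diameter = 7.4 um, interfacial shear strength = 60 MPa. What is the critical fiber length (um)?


Lc = sigma_f * d / (2 * tau_i) = 3165 * 7.4 / (2 * 60) = 195.2 um

195.2 um


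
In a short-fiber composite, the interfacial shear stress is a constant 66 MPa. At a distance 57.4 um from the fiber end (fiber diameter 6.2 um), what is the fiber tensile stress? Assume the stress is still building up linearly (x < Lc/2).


Force balance: sigma_f * (pi*d^2/4) = tau * (pi*d) * x  ->  sigma_f = 4 * tau * x / d
sigma_f = 4 * 66 * 57.4 / 6.2 = 2444.1 MPa

2444.1 MPa


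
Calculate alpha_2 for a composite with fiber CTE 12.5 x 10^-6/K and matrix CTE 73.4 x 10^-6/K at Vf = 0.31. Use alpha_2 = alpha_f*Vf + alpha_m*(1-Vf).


alpha_2 = alpha_f*Vf + alpha_m*(1-Vf) = 12.5*0.31 + 73.4*0.69 = 54.5 x 10^-6/K

54.5 x 10^-6/K


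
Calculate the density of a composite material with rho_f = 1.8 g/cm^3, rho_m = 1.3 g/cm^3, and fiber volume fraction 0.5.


rho_c = rho_f*Vf + rho_m*(1-Vf) = 1.8*0.5 + 1.3*0.5 = 1.55 g/cm^3

1.55 g/cm^3


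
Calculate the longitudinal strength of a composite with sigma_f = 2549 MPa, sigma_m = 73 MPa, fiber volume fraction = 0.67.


sigma_1 = sigma_f*Vf + sigma_m*(1-Vf) = 2549*0.67 + 73*0.33 = 1731.9 MPa

1731.9 MPa


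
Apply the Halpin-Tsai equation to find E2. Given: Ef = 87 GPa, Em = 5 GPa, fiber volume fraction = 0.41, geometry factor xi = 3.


eta = (Ef/Em - 1)/(Ef/Em + xi) = (17.4 - 1)/(17.4 + 3) = 0.8039
E2 = Em*(1+xi*eta*Vf)/(1-eta*Vf) = 14.83 GPa

14.83 GPa


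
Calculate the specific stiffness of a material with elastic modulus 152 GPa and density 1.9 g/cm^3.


Specific stiffness = E/rho = 152/1.9 = 80.0 GPa/(g/cm^3)

80.0 GPa/(g/cm^3)


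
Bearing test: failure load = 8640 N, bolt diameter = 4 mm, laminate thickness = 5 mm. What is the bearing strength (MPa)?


sigma_br = F/(d*h) = 8640/(4*5) = 432.0 MPa

432.0 MPa


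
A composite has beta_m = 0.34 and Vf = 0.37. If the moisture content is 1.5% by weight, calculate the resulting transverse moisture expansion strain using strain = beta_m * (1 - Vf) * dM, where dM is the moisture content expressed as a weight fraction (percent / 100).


dM = 1.5/100 = 0.015
strain = beta_m * (1-Vf) * dM = 0.34 * 0.63 * 0.015 = 0.003213

0.003213


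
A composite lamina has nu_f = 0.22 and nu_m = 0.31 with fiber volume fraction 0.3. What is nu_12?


nu_12 = nu_f*Vf + nu_m*(1-Vf) = 0.22*0.3 + 0.31*0.7 = 0.283

0.283


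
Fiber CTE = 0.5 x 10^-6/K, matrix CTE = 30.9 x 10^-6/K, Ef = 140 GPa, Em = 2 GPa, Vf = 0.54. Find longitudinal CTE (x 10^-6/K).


E1 = Ef*Vf + Em*(1-Vf) = 76.52
alpha_1 = (alpha_f*Ef*Vf + alpha_m*Em*(1-Vf))/E1 = 0.87 x 10^-6/K

0.87 x 10^-6/K


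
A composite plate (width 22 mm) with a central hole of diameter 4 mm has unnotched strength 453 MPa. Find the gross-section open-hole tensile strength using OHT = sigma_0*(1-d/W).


OHT = sigma_0*(1-d/W) = 453*(1-4/22) = 370.6 MPa

370.6 MPa


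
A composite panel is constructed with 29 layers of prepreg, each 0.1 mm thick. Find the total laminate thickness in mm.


h = n * t_ply = 29 * 0.1 = 2.9 mm

2.9 mm


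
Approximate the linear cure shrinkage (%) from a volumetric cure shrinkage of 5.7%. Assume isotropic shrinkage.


Linear shrinkage ≈ vol_shrink/3 = 5.7/3 = 1.9%

1.9%


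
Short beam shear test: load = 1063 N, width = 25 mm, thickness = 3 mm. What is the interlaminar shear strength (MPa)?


ILSS = 3F/(4bh) = 3*1063/(4*25*3) = 10.63 MPa

10.63 MPa


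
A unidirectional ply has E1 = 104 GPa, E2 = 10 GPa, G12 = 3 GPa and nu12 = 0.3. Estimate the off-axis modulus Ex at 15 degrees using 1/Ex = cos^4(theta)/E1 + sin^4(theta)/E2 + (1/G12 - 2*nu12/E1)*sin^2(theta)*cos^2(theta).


cos^4(15) = 0.870513, sin^4(15) = 0.004487, sin^2(15)*cos^2(15) = 0.0625
1/G12 - 2*nu12/E1 = 1/3 - 2*0.3/104 = 0.327564 GPa^-1
1/Ex = 0.870513/104 + 0.004487/10 + 0.327564*0.0625 = 0.0292918 GPa^-1
Ex = 34.14 GPa

34.14 GPa


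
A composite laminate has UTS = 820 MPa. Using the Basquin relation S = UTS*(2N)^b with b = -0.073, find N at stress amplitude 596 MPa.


N = 0.5 * (S/UTS)^(1/b) = 0.5 * (596/820)^(1/-0.073) = 39.5509 cycles

39.5509 cycles


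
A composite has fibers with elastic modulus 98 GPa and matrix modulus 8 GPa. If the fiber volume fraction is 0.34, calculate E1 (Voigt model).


E1 = Ef*Vf + Em*(1-Vf) = 98*0.34 + 8*0.66 = 38.6 GPa

38.6 GPa


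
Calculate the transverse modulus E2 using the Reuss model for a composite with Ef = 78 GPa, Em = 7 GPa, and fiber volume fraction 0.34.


1/E2 = Vf/Ef + (1-Vf)/Em = 0.34/78 + 0.66/7
E2 = 10.14 GPa

10.14 GPa


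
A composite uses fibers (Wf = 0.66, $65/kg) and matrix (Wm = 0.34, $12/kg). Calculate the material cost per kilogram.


Cost = cost_f*Wf + cost_m*Wm = 65*0.66 + 12*0.34 = $46.98/kg

$46.98/kg


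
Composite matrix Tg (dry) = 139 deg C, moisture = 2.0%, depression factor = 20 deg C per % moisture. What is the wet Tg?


Tg_wet = Tg_dry - k*moisture = 139 - 20*2.0 = 99.0 deg C

99.0 deg C


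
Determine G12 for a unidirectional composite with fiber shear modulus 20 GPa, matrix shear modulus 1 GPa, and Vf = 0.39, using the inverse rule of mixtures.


1/G12 = Vf/Gf + (1-Vf)/Gm = 0.39/20 + 0.61/1
G12 = 1.59 GPa

1.59 GPa


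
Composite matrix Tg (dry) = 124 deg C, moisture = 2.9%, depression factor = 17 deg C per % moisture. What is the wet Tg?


Tg_wet = Tg_dry - k*moisture = 124 - 17*2.9 = 74.7 deg C

74.7 deg C


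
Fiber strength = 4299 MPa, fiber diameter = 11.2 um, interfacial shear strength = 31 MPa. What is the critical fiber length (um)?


Lc = sigma_f * d / (2 * tau_i) = 4299 * 11.2 / (2 * 31) = 776.6 um

776.6 um


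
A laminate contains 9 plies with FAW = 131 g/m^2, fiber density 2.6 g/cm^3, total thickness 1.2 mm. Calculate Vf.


Vf = n * FAW / (rho_f * h * 1000) = 9 * 131 / (2.6 * 1.2 * 1000) = 0.3779

0.3779


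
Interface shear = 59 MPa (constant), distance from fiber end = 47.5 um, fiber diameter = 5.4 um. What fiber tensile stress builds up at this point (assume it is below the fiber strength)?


Force balance: sigma_f * (pi*d^2/4) = tau * (pi*d) * x  ->  sigma_f = 4 * tau * x / d
sigma_f = 4 * 59 * 47.5 / 5.4 = 2075.9 MPa

2075.9 MPa


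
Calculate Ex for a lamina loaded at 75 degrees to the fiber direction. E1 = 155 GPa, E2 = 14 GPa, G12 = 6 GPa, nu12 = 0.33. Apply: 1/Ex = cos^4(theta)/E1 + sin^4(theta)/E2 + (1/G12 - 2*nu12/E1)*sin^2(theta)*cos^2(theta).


cos^4(75) = 0.004487, sin^4(75) = 0.870513, sin^2(75)*cos^2(75) = 0.0625
1/G12 - 2*nu12/E1 = 1/6 - 2*0.33/155 = 0.162409 GPa^-1
1/Ex = 0.004487/155 + 0.870513/14 + 0.162409*0.0625 = 0.072359 GPa^-1
Ex = 13.82 GPa

13.82 GPa


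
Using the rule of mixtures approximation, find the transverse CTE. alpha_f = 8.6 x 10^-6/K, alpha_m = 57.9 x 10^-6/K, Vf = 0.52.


alpha_2 = alpha_f*Vf + alpha_m*(1-Vf) = 8.6*0.52 + 57.9*0.48 = 32.3 x 10^-6/K

32.3 x 10^-6/K


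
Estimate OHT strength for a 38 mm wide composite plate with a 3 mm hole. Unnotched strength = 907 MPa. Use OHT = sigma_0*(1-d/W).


OHT = sigma_0*(1-d/W) = 907*(1-3/38) = 835.4 MPa

835.4 MPa


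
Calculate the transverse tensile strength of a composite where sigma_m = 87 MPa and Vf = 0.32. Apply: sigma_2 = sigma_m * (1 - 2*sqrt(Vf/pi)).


factor = 1 - 2*sqrt(0.32/pi) = 0.3617
sigma_2 = 87 * 0.3617 = 31.47 MPa

31.47 MPa


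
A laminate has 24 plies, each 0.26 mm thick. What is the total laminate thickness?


h = n * t_ply = 24 * 0.26 = 6.24 mm

6.24 mm


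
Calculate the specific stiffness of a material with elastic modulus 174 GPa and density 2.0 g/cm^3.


Specific stiffness = E/rho = 174/2.0 = 87.0 GPa/(g/cm^3)

87.0 GPa/(g/cm^3)


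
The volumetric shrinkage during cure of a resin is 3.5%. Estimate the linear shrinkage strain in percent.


Linear shrinkage ≈ vol_shrink/3 = 3.5/3 = 1.167%

1.167%


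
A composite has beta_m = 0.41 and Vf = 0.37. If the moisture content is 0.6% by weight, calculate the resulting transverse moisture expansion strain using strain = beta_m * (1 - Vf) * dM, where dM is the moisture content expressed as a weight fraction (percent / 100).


dM = 0.6/100 = 0.006
strain = beta_m * (1-Vf) * dM = 0.41 * 0.63 * 0.006 = 0.0015498

0.0015498


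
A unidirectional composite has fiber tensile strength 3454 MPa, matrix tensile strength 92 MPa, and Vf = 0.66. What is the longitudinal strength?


sigma_1 = sigma_f*Vf + sigma_m*(1-Vf) = 3454*0.66 + 92*0.34 = 2310.9 MPa

2310.9 MPa


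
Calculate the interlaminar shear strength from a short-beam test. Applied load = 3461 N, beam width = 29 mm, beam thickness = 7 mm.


ILSS = 3F/(4bh) = 3*3461/(4*29*7) = 12.79 MPa

12.79 MPa


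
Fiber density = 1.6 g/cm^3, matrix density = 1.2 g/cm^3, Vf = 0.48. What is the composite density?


rho_c = rho_f*Vf + rho_m*(1-Vf) = 1.6*0.48 + 1.2*0.52 = 1.392 g/cm^3

1.392 g/cm^3


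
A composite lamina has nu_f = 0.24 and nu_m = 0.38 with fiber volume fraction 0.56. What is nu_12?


nu_12 = nu_f*Vf + nu_m*(1-Vf) = 0.24*0.56 + 0.38*0.44 = 0.3016

0.3016
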